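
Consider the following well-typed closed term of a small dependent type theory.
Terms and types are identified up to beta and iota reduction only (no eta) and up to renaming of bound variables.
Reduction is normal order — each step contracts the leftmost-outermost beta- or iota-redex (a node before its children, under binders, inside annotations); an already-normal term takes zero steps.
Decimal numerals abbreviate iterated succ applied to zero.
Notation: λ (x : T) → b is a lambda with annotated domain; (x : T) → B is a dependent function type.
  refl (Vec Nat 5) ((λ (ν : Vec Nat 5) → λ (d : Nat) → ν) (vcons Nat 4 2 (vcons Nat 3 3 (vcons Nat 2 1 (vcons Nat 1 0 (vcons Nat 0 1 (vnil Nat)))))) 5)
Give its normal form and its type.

resulting normal form:
  refl (Vec Nat 5) (vcons Nat 4 2 (vcons Nat 3 3 (vcons Nat 2 1 (vcons Nat 1 0 (vcons Nat 0 1 (vnil Nat))))))
the term's type:
  Eq (Vec Nat 5) (vcons Nat 4 2 (vcons Nat 3 3 (vcons Nat 2 1 (vcons Nat 1 0 (vcons Nat 0 1 (vnil Nat)))))) (vcons Nat 4 2 (vcons Nat 3 3 (vcons Nat 2 1 (vcons Nat 1 0 (vcons Nat 0 1 (vnil Nat))))))
observation: the leftmost-outermost redex is a beta-redex, and normalization takes 2 steps.


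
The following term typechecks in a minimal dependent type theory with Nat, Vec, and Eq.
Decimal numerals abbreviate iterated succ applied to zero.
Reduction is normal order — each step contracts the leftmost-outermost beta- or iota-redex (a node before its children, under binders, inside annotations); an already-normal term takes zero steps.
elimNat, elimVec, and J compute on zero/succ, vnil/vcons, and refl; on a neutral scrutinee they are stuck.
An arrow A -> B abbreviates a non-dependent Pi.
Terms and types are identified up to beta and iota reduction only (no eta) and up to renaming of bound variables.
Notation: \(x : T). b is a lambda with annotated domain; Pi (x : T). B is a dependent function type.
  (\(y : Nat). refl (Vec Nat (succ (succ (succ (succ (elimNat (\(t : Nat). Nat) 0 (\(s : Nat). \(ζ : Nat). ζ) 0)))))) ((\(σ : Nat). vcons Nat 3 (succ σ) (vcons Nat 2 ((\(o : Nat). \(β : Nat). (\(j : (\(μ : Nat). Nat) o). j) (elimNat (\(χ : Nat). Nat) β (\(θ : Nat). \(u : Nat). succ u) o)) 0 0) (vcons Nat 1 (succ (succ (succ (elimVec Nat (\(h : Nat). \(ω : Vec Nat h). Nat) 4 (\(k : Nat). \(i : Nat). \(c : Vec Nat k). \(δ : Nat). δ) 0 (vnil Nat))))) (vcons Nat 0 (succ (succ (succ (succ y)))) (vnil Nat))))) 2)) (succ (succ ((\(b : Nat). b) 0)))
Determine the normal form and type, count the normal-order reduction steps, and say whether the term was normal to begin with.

normal form:
  refl (Vec Nat 4) (vcons Nat 3 3 (vcons Nat 2 0 (vcons Nat 1 7 (vcons Nat 0 6 (vnil Nat)))))
inferred type:
  Eq (Vec Nat 4) (vcons Nat 3 3 (vcons Nat 2 0 (vcons Nat 1 7 (vcons Nat 0 6 (vnil Nat))))) (vcons Nat 3 3 (vcons Nat 2 0 (vcons Nat 1 7 (vcons Nat 0 6 (vnil Nat)))))
reduction steps (normal order): 9
started in normal form: no
first redex: a beta-redex


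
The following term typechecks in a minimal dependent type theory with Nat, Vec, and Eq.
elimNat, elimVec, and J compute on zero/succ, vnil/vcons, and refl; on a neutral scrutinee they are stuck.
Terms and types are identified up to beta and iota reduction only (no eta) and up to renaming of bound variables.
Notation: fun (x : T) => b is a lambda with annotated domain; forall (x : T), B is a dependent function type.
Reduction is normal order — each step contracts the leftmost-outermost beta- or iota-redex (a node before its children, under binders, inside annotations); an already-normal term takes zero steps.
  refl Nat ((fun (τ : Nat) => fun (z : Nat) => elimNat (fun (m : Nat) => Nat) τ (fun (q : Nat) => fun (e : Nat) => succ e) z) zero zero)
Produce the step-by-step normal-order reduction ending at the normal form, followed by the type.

normal-order reduction:
  refl Nat ((fun (τ : Nat) => fun (z : Nat) => elimNat (fun (m : Nat) => Nat) τ (fun (q : Nat) => fun (e : Nat) => succ e) z) zero zero)
  ~> refl Nat ((fun (τ : Nat) => elimNat (fun (z : Nat) => Nat) zero (fun (m : Nat) => fun (q : Nat) => succ q) τ) zero)
  ~> refl Nat (elimNat (fun (τ : Nat) => Nat) zero (fun (z : Nat) => fun (m : Nat) => succ m) zero)
  ~> refl Nat zero
type:
  Eq Nat zero zero


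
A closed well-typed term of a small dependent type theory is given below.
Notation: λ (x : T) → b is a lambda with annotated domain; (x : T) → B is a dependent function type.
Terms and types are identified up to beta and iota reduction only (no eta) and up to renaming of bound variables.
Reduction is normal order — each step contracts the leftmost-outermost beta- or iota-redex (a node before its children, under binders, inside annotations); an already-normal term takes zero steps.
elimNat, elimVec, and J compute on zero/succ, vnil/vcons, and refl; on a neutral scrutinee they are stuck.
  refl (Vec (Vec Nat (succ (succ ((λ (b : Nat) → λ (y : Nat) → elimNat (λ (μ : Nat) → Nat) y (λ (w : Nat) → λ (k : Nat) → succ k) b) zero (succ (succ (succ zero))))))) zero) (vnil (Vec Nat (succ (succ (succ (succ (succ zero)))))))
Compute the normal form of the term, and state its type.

normal form:
  refl (Vec (Vec Nat (succ (succ (succ (succ (succ zero)))))) zero) (vnil (Vec Nat (succ (succ (succ (succ (succ zero)))))))
inferred type:
  Eq (Vec (Vec Nat (succ (succ (succ (succ (succ zero)))))) zero) (vnil (Vec Nat (succ (succ (succ (succ (succ zero))))))) (vnil (Vec Nat (succ (succ (succ (succ (succ zero)))))))
observation: 3 normal-order steps separate the term from its normal form.


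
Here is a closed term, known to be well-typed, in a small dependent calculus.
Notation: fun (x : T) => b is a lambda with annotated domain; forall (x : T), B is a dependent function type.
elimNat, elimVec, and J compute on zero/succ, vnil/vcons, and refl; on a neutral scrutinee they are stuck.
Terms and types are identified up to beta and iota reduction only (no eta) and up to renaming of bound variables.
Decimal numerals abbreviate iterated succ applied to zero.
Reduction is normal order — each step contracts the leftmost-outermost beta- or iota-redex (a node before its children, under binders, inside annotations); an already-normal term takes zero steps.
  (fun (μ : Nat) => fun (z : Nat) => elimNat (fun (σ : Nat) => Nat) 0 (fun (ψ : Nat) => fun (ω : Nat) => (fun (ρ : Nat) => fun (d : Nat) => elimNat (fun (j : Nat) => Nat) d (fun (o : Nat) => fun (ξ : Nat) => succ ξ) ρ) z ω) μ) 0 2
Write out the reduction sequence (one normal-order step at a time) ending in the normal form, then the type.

reduction (normal order):
  (fun (μ : Nat) => fun (z : Nat) => elimNat (fun (σ : Nat) => Nat) 0 (fun (ψ : Nat) => fun (ω : Nat) => (fun (ρ : Nat) => fun (d : Nat) => elimNat (fun (j : Nat) => Nat) d (fun (o : Nat) => fun (ξ : Nat) => succ ξ) ρ) z ω) μ) 0 2
  ~> (fun (μ : Nat) => elimNat (fun (z : Nat) => Nat) 0 (fun (σ : Nat) => fun (ψ : Nat) => (fun (ω : Nat) => fun (ρ : Nat) => elimNat (fun (d : Nat) => Nat) ρ (fun (j : Nat) => fun (o : Nat) => succ o) ω) μ ψ) 0) 2
  ~> elimNat (fun (μ : Nat) => Nat) 0 (fun (z : Nat) => fun (σ : Nat) => (fun (ψ : Nat) => fun (ω : Nat) => elimNat (fun (ρ : Nat) => Nat) ω (fun (d : Nat) => fun (j : Nat) => succ j) ψ) 2 σ) 0
  ~> 0
type:
  Nat


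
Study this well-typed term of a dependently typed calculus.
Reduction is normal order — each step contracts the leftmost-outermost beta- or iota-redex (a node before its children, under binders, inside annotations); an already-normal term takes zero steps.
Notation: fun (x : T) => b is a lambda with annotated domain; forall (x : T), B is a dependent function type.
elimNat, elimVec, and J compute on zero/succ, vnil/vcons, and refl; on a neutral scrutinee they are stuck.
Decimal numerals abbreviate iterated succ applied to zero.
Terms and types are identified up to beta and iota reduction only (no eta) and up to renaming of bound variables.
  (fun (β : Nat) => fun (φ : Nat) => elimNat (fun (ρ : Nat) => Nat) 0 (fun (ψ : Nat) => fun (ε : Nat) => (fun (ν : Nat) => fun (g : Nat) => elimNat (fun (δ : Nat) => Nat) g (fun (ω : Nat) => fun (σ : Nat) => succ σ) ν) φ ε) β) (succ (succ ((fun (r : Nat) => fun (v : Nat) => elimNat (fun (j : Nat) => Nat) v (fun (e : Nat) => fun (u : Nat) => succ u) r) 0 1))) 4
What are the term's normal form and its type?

reduced normal form:
  12
the term's type:
  Nat
observation: the term reaches its normal form after 60 normal-order steps.


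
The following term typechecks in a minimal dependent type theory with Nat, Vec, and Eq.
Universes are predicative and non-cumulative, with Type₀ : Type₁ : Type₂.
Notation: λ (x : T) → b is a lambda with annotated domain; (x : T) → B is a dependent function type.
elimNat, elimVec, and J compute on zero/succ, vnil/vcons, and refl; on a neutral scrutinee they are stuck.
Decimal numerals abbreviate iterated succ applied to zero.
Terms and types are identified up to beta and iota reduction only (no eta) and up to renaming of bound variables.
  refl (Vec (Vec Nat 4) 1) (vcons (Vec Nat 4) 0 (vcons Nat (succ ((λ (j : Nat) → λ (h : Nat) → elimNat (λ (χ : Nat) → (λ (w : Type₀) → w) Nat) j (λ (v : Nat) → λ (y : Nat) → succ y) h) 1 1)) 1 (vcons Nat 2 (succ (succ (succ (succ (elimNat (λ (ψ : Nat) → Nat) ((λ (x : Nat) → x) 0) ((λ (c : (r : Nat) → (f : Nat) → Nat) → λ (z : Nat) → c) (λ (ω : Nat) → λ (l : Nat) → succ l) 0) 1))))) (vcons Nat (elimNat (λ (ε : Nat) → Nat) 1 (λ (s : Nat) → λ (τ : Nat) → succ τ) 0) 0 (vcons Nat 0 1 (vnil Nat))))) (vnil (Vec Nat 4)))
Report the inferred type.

inferred type:
  Eq (Vec (Vec Nat 4) 1) (vcons (Vec Nat 4) 0 (vcons Nat 3 1 (vcons Nat 2 5 (vcons Nat 1 0 (vcons Nat 0 1 (vnil Nat))))) (vnil (Vec Nat 4))) (vcons (Vec Nat 4) 0 (vcons Nat 3 1 (vcons Nat 2 5 (vcons Nat 1 0 (vcons Nat 0 1 (vnil Nat))))) (vnil (Vec Nat 4)))


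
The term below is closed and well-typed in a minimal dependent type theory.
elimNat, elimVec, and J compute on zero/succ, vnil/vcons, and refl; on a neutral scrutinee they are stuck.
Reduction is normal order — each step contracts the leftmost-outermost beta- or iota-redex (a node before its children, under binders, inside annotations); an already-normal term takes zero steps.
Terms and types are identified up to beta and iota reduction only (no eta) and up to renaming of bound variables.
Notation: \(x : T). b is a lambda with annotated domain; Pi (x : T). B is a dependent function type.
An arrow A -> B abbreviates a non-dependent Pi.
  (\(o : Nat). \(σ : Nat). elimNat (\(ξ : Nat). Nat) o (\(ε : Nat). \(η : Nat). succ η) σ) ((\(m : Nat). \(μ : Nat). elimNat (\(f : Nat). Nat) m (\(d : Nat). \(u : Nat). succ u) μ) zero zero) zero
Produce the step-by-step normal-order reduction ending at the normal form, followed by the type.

normal-order reduction:
  (\(o : Nat). \(σ : Nat). elimNat (\(ξ : Nat). Nat) o (\(ε : Nat). \(η : Nat). succ η) σ) ((\(m : Nat). \(μ : Nat). elimNat (\(f : Nat). Nat) m (\(d : Nat). \(u : Nat). succ u) μ) zero zero) zero
  ~> (\(o : Nat). elimNat (\(σ : Nat). Nat) ((\(ξ : Nat). \(ε : Nat). elimNat (\(η : Nat). Nat) ξ (\(m : Nat). \(μ : Nat). succ μ) ε) zero zero) (\(f : Nat). \(d : Nat). succ d) o) zero
  ~> elimNat (\(o : Nat). Nat) ((\(σ : Nat). \(ξ : Nat). elimNat (\(ε : Nat). Nat) σ (\(η : Nat). \(m : Nat). succ m) ξ) zero zero) (\(μ : Nat). \(f : Nat). succ f) zero
  ~> (\(o : Nat). \(σ : Nat). elimNat (\(ξ : Nat). Nat) o (\(ε : Nat). \(η : Nat). succ η) σ) zero zero
  ~> (\(o : Nat). elimNat (\(σ : Nat). Nat) zero (\(ξ : Nat). \(ε : Nat). succ ε) o) zero
  ~> elimNat (\(o : Nat). Nat) zero (\(σ : Nat). \(ξ : Nat). succ ξ) zero
  ~> zero
inferred type:
  Nat


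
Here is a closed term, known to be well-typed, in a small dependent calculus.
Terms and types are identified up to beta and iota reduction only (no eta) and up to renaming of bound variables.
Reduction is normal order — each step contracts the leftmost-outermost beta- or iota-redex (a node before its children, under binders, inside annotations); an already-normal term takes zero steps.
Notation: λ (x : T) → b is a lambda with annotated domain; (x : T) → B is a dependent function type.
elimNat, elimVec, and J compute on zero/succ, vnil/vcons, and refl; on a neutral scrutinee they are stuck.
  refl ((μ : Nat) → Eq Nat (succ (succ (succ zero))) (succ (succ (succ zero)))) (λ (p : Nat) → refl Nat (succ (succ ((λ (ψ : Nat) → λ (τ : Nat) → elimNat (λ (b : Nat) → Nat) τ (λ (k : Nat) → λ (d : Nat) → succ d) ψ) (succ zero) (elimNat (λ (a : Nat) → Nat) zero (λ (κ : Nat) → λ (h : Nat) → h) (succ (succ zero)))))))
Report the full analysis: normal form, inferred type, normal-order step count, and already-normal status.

reduced normal form:
  refl ((μ : Nat) → Eq Nat (succ (succ (succ zero))) (succ (succ (succ zero)))) (λ (p : Nat) → refl Nat (succ (succ (succ zero))))
inferred type:
  Eq ((μ : Nat) → Eq Nat (succ (succ (succ zero))) (succ (succ (succ zero)))) (λ (p : Nat) → refl Nat (succ (succ (succ zero)))) (λ (ψ : Nat) → refl Nat (succ (succ (succ zero))))
normal-order step count: 13
started in normal form: no
first contracted redex: a beta-redex


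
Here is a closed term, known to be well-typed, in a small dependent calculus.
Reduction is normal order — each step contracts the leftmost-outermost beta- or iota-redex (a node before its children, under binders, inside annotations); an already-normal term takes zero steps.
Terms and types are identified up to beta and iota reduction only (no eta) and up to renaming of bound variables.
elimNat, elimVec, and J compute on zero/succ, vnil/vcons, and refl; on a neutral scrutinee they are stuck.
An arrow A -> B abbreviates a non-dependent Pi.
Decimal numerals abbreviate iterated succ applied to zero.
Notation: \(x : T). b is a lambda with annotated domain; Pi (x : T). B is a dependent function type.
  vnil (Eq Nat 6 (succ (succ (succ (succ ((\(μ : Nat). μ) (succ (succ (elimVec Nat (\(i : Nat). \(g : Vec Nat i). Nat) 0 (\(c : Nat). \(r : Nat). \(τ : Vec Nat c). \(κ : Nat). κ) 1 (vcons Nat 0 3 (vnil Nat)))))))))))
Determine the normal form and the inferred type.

normal form:
  vnil (Eq Nat 6 6)
inferred type:
  Vec (Eq Nat 6 6) 0


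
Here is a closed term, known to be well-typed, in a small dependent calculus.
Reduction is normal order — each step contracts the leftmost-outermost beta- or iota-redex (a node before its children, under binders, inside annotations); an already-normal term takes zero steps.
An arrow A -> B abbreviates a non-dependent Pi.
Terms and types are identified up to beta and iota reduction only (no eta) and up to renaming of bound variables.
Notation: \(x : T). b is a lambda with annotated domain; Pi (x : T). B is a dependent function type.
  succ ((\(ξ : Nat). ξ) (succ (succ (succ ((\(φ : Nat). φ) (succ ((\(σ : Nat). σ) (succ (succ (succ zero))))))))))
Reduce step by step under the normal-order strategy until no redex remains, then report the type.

normal-order reduction sequence:
  succ ((\(ξ : Nat). ξ) (succ (succ (succ ((\(φ : Nat). φ) (succ ((\(σ : Nat). σ) (succ (succ (succ zero))))))))))
  ~> succ (succ (succ (succ ((\(ξ : Nat). ξ) (succ ((\(φ : Nat). φ) (succ (succ (succ zero)))))))))
  ~> succ (succ (succ (succ (succ ((\(ξ : Nat). ξ) (succ (succ (succ zero))))))))
  ~> succ (succ (succ (succ (succ (succ (succ (succ zero)))))))
the term's type:
  Nat


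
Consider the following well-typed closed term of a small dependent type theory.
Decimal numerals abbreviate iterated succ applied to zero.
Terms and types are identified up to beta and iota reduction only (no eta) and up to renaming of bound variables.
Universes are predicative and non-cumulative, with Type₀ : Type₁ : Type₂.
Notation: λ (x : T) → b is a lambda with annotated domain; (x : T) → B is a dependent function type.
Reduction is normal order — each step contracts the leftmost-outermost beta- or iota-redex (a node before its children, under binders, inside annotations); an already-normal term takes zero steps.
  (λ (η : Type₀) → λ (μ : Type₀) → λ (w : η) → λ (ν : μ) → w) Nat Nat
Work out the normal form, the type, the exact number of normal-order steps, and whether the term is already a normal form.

normal form:
  λ (η : Nat) → λ (μ : Nat) → η
the term's type:
  (η : Nat) → (μ : Nat) → Nat
reduction steps (normal order): 2
already normal: no
first contracted redex: a beta-redex


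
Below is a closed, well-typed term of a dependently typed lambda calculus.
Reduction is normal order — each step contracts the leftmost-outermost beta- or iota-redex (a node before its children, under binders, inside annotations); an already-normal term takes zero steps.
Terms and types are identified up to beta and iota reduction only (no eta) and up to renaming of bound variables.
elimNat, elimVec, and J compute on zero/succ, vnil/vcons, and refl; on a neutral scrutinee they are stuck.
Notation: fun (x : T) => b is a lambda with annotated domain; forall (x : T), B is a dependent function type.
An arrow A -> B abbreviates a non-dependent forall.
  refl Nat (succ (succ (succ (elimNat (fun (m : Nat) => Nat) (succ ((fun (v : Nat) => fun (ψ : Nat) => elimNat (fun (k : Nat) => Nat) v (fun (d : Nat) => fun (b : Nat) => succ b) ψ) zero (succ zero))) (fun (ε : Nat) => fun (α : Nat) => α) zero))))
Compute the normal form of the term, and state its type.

reduced normal form:
  refl Nat (succ (succ (succ (succ (succ zero)))))
inferred type:
  Eq Nat (succ (succ (succ (succ (succ zero))))) (succ (succ (succ (succ (succ zero)))))


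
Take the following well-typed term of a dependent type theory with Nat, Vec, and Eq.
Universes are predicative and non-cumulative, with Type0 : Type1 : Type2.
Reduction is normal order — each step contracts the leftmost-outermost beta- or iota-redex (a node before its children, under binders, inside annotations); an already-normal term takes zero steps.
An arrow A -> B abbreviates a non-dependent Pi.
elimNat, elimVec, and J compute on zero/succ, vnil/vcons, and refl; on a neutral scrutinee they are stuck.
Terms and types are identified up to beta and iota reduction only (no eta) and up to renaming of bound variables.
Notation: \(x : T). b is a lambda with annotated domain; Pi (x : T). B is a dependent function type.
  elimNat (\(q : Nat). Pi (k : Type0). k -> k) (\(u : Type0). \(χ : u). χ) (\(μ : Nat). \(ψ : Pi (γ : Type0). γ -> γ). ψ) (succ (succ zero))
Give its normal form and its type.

reduced normal form:
  \(q : Type0). \(k : q). k
the term's type:
  Pi (q : Type0). q -> q


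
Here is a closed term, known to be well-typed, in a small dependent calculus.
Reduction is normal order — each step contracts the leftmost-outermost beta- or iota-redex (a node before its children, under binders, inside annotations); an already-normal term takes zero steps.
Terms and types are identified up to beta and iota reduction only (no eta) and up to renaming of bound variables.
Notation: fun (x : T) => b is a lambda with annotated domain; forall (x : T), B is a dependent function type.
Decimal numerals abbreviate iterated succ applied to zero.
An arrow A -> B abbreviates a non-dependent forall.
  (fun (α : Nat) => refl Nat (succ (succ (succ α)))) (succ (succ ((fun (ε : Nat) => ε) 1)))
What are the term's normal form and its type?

resulting normal form:
  refl Nat 6
inferred type:
  Eq Nat 6 6


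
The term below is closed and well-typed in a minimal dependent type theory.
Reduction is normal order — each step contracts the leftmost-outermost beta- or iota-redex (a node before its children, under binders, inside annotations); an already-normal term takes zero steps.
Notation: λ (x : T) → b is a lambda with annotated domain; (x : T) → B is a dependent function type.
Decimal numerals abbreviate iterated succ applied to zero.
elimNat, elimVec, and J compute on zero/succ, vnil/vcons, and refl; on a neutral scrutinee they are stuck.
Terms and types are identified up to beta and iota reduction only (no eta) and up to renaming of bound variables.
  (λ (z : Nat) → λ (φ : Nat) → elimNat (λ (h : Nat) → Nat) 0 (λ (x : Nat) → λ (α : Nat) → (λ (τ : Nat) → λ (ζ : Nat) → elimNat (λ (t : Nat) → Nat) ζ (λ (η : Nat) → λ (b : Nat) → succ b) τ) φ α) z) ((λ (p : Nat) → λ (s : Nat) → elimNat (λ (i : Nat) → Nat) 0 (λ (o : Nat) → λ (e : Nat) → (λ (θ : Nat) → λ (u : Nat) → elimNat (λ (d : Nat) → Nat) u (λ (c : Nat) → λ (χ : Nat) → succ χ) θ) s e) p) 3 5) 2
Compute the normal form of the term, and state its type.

normal form:
  30
inferred type:
  Nat
observation: the first redex contracted is a beta-redex; the normal form is reached in 123 normal-order steps.


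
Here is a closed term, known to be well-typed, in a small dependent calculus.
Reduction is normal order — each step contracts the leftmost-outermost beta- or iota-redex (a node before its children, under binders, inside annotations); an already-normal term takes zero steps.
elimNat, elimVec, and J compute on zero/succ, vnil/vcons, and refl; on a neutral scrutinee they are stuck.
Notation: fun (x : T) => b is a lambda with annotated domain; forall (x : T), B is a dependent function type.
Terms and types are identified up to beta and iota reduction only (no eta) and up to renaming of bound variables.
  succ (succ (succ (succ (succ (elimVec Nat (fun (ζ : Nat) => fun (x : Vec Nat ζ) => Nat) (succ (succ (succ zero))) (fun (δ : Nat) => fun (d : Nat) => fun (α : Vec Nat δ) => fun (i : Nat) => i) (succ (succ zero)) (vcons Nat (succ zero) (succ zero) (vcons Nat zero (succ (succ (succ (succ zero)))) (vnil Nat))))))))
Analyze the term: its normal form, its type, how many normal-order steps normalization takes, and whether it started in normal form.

reduced normal form:
  succ (succ (succ (succ (succ (succ (succ (succ zero)))))))
type:
  Nat
reduction steps (normal order): 11
term was already normal: no
first redex: an elimVec iota-redex


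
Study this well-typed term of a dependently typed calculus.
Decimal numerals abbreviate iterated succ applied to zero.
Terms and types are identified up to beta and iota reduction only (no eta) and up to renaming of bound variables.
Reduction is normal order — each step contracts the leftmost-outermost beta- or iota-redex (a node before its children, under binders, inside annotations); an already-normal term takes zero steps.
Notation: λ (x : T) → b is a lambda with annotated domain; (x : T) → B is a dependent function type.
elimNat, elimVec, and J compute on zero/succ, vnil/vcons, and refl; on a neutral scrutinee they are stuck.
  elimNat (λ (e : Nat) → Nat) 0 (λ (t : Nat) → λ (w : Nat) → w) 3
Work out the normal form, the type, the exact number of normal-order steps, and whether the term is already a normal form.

reduced normal form:
  0
inferred type:
  Nat
normal-order step count: 10
started in normal form: no
first redex: an elimNat iota-redex


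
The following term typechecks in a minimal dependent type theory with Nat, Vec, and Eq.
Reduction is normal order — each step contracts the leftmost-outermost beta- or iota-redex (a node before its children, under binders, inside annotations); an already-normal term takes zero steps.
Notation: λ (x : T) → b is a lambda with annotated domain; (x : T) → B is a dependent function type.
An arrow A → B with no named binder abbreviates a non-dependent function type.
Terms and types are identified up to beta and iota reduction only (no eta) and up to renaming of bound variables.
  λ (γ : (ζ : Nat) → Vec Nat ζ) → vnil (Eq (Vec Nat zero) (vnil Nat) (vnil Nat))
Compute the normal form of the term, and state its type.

reduced normal form:
  λ (γ : (ζ : Nat) → Vec Nat ζ) → vnil (Eq (Vec Nat zero) (vnil Nat) (vnil Nat))
type:
  ((γ : Nat) → Vec Nat γ) → Vec (Eq (Vec Nat zero) (vnil Nat) (vnil Nat)) zero


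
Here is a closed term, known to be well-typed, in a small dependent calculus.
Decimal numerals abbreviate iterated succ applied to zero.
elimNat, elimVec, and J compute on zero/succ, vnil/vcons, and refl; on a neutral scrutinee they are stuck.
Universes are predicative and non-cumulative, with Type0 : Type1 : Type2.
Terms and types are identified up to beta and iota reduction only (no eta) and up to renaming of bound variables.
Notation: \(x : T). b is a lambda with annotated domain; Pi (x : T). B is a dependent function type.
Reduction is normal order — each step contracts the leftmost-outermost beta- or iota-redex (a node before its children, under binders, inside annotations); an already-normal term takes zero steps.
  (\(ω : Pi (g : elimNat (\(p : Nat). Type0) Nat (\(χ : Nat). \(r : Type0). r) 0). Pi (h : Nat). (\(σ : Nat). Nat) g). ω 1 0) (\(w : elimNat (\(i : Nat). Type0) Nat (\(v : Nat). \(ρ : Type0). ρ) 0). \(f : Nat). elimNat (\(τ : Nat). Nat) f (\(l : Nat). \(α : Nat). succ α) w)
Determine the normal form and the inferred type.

resulting normal form:
  1
the term's type:
  Nat
observation: the first redex contracted is a beta-redex; the normal form is reached in 7 normal-order steps.


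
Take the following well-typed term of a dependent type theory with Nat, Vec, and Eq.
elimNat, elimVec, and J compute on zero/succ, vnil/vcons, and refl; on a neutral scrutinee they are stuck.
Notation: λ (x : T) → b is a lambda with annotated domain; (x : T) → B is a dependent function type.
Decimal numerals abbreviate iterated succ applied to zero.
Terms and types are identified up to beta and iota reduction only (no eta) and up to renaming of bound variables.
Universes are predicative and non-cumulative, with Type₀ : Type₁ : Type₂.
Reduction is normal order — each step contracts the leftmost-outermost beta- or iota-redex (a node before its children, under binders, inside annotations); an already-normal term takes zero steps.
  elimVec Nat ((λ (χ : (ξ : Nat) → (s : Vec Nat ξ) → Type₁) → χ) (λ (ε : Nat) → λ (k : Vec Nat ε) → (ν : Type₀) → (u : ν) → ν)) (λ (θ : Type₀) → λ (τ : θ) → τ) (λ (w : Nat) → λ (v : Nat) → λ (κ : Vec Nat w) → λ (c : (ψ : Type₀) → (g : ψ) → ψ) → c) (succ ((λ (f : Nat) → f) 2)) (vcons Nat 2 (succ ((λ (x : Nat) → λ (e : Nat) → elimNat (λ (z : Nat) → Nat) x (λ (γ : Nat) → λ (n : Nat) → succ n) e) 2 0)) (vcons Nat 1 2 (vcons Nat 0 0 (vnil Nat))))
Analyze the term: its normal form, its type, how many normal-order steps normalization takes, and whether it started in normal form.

resulting normal form:
  λ (χ : Type₀) → λ (ξ : χ) → ξ
the term's type:
  (χ : Type₀) → (ξ : χ) → χ
steps to reach normal form (normal order): 16
term was already normal: no
first contracted redex: an elimVec iota-redex


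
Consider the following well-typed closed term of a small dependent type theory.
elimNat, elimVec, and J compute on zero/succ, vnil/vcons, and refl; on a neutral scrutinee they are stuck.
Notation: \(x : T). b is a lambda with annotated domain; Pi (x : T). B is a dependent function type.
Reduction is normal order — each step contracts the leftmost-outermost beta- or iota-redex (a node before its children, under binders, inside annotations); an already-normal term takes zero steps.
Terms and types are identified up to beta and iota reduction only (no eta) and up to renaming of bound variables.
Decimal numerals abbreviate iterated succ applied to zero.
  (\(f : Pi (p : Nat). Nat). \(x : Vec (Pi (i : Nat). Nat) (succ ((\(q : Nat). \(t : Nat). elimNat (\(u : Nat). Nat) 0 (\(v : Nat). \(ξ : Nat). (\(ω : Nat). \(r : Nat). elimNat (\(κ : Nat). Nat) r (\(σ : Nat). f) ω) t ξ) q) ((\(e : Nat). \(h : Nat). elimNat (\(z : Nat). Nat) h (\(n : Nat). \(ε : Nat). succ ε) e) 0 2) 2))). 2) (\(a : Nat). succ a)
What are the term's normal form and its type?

reduced normal form:
  \(f : Vec (Pi (p : Nat). Nat) 5). 2
inferred type:
  Pi (f : Vec (Pi (p : Nat). Nat) 5). Nat
observation: the term reaches its normal form after 22 normal-order steps.


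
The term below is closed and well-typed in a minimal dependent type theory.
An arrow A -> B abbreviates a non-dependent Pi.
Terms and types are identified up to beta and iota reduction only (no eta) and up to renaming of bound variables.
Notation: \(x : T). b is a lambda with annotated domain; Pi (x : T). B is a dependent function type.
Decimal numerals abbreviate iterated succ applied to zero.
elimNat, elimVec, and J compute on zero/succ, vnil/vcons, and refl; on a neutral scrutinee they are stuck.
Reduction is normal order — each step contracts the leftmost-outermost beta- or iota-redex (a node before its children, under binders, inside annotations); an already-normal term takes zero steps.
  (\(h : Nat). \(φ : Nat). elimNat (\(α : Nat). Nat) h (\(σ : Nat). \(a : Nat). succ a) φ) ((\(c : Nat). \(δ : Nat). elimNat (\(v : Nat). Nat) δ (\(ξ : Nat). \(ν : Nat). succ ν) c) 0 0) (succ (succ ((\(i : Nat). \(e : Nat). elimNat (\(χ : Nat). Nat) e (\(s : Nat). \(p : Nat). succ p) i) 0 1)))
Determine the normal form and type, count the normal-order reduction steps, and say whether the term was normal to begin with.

resulting normal form:
  3
inferred type:
  Nat
reduction steps (normal order): 18
already normal: no
first redex: a beta-redex


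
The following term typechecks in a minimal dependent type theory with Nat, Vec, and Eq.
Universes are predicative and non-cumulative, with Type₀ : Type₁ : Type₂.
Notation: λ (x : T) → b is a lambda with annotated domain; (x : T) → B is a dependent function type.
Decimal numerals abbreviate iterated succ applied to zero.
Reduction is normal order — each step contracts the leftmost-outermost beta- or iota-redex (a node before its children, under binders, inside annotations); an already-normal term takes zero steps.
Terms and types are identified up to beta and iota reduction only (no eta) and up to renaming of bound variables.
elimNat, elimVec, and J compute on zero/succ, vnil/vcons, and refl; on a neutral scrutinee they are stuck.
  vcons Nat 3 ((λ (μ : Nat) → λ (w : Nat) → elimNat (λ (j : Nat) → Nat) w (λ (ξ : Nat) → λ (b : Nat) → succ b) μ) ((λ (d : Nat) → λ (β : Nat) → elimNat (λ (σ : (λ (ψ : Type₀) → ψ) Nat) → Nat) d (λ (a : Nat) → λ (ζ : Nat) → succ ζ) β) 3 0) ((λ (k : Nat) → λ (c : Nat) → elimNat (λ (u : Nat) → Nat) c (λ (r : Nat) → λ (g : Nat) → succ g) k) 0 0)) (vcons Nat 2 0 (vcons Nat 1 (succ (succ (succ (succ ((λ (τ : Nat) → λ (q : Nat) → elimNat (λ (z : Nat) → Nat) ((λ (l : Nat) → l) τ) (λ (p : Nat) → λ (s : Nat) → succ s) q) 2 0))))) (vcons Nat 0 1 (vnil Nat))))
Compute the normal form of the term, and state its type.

normal form:
  vcons Nat 3 3 (vcons Nat 2 0 (vcons Nat 1 6 (vcons Nat 0 1 (vnil Nat))))
inferred type:
  Vec Nat 4


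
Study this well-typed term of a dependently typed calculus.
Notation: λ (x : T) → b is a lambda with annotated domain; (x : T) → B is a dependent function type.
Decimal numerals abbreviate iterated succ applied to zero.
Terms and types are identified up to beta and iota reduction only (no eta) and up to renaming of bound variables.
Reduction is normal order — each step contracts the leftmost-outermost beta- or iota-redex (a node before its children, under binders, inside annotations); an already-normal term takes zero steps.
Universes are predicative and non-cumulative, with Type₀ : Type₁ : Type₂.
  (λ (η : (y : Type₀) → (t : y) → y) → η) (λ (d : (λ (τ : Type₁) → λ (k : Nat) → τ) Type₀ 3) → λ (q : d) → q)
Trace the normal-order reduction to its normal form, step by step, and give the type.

normal-order reduction:
  (λ (η : (y : Type₀) → (t : y) → y) → η) (λ (d : (λ (τ : Type₁) → λ (k : Nat) → τ) Type₀ 3) → λ (q : d) → q)
  ~> λ (η : (λ (y : Type₁) → λ (t : Nat) → y) Type₀ 3) → λ (d : η) → d
  ~> λ (η : (λ (y : Nat) → Type₀) 3) → λ (t : η) → t
  ~> λ (η : Type₀) → λ (y : η) → y
inferred type:
  (η : Type₀) → (y : η) → η


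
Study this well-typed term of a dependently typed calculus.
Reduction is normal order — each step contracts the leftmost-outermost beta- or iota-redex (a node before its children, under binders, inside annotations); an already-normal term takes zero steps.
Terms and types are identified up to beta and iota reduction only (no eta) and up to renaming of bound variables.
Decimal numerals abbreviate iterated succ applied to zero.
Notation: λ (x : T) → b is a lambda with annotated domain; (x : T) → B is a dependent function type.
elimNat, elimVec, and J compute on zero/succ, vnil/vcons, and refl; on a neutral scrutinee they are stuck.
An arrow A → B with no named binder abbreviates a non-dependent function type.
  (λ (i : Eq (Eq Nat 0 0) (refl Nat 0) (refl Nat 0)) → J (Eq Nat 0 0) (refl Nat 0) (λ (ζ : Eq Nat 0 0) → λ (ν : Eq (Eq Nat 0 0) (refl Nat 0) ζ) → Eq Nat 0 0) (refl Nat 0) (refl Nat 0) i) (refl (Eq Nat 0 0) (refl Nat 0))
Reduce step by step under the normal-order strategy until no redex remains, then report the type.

normal-order reduction:
  (λ (i : Eq (Eq Nat 0 0) (refl Nat 0) (refl Nat 0)) → J (Eq Nat 0 0) (refl Nat 0) (λ (ζ : Eq Nat 0 0) → λ (ν : Eq (Eq Nat 0 0) (refl Nat 0) ζ) → Eq Nat 0 0) (refl Nat 0) (refl Nat 0) i) (refl (Eq Nat 0 0) (refl Nat 0))
  ~> J (Eq Nat 0 0) (refl Nat 0) (λ (i : Eq Nat 0 0) → λ (ζ : Eq (Eq Nat 0 0) (refl Nat 0) i) → Eq Nat 0 0) (refl Nat 0) (refl Nat 0) (refl (Eq Nat 0 0) (refl Nat 0))
  ~> refl Nat 0
type:
  Eq Nat 0 0


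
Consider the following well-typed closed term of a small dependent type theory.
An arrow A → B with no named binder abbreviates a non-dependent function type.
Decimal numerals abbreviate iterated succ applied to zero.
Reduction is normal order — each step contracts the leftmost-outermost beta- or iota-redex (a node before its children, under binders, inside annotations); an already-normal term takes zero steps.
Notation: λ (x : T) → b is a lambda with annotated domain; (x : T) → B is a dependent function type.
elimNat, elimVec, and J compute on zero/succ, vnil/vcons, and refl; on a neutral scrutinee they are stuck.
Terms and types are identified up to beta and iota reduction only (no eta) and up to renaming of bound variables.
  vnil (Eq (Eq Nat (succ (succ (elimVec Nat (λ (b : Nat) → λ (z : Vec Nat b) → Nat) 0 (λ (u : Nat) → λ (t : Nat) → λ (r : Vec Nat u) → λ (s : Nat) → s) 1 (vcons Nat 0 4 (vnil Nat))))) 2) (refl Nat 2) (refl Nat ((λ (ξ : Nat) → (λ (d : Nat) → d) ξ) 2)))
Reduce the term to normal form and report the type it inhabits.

normal form:
  vnil (Eq (Eq Nat 2 2) (refl Nat 2) (refl Nat 2))
inferred type:
  Vec (Eq (Eq Nat 2 2) (refl Nat 2) (refl Nat 2)) 0
observation: the term reaches its normal form after 8 normal-order steps.


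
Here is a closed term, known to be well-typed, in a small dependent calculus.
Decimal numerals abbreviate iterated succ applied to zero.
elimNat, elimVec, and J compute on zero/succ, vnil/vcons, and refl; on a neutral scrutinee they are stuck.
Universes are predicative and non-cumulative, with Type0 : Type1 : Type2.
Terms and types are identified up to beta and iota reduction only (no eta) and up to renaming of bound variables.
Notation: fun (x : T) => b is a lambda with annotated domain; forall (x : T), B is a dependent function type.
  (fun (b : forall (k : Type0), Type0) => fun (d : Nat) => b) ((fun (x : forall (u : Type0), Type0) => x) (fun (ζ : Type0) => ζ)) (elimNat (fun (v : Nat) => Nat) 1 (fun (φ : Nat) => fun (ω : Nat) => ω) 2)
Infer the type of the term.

type:
  forall (b : Type0), Type0


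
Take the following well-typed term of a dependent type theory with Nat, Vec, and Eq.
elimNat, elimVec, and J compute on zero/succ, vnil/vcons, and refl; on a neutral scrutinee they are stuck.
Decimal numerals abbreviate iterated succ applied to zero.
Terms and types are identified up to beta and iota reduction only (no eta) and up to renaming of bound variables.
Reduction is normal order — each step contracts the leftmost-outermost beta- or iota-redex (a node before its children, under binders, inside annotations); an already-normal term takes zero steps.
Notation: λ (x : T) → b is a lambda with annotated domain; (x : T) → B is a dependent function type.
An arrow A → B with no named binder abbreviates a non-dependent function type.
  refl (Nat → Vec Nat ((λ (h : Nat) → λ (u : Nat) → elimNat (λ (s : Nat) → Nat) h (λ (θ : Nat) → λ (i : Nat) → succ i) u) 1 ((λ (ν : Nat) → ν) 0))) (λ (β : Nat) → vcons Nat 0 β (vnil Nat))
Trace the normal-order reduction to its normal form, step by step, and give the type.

reduction (normal order):
  refl (Nat → Vec Nat ((λ (h : Nat) → λ (u : Nat) → elimNat (λ (s : Nat) → Nat) h (λ (θ : Nat) → λ (i : Nat) → succ i) u) 1 ((λ (ν : Nat) → ν) 0))) (λ (β : Nat) → vcons Nat 0 β (vnil Nat))
  ~> refl (Nat → Vec Nat ((λ (h : Nat) → elimNat (λ (u : Nat) → Nat) 1 (λ (s : Nat) → λ (θ : Nat) → succ θ) h) ((λ (i : Nat) → i) 0))) (λ (ν : Nat) → vcons Nat 0 ν (vnil Nat))
  ~> refl (Nat → Vec Nat (elimNat (λ (h : Nat) → Nat) 1 (λ (u : Nat) → λ (s : Nat) → succ s) ((λ (θ : Nat) → θ) 0))) (λ (i : Nat) → vcons Nat 0 i (vnil Nat))
  ~> refl (Nat → Vec Nat (elimNat (λ (h : Nat) → Nat) 1 (λ (u : Nat) → λ (s : Nat) → succ s) 0)) (λ (θ : Nat) → vcons Nat 0 θ (vnil Nat))
  ~> refl (Nat → Vec Nat 1) (λ (h : Nat) → vcons Nat 0 h (vnil Nat))
type:
  Eq (Nat → Vec Nat 1) (λ (h : Nat) → vcons Nat 0 h (vnil Nat)) (λ (u : Nat) → vcons Nat 0 u (vnil Nat))


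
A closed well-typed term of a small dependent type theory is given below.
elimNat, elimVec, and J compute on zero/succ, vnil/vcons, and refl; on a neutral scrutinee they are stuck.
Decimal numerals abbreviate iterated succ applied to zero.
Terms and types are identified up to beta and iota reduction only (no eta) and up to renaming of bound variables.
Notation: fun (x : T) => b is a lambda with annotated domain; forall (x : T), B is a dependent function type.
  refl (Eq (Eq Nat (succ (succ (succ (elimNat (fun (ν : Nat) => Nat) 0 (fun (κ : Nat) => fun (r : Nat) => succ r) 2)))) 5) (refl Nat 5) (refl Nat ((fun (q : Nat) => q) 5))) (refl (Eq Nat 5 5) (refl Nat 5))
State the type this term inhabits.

type:
  Eq (Eq (Eq Nat 5 5) (refl Nat 5) (refl Nat 5)) (refl (Eq Nat 5 5) (refl Nat 5)) (refl (Eq Nat 5 5) (refl Nat 5))


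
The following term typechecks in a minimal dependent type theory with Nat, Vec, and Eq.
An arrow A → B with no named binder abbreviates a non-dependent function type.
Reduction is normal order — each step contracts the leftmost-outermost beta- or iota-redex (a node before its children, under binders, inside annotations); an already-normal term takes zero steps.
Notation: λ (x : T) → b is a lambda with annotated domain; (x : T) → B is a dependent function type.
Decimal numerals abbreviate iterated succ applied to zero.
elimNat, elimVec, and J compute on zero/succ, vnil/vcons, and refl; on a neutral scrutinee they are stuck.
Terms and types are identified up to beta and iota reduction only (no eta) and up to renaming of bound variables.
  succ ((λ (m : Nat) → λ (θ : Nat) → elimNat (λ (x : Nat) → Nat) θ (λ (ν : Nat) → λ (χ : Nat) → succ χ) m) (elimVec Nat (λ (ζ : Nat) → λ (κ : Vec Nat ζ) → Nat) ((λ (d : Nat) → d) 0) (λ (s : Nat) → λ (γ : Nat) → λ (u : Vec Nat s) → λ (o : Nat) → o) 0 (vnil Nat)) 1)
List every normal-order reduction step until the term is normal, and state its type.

reduction (normal order):
  succ ((λ (m : Nat) → λ (θ : Nat) → elimNat (λ (x : Nat) → Nat) θ (λ (ν : Nat) → λ (χ : Nat) → succ χ) m) (elimVec Nat (λ (ζ : Nat) → λ (κ : Vec Nat ζ) → Nat) ((λ (d : Nat) → d) 0) (λ (s : Nat) → λ (γ : Nat) → λ (u : Vec Nat s) → λ (o : Nat) → o) 0 (vnil Nat)) 1)
  ~> succ ((λ (m : Nat) → elimNat (λ (θ : Nat) → Nat) m (λ (x : Nat) → λ (ν : Nat) → succ ν) (elimVec Nat (λ (χ : Nat) → λ (ζ : Vec Nat χ) → Nat) ((λ (κ : Nat) → κ) 0) (λ (d : Nat) → λ (s : Nat) → λ (γ : Vec Nat d) → λ (u : Nat) → u) 0 (vnil Nat))) 1)
  ~> succ (elimNat (λ (m : Nat) → Nat) 1 (λ (θ : Nat) → λ (x : Nat) → succ x) (elimVec Nat (λ (ν : Nat) → λ (χ : Vec Nat ν) → Nat) ((λ (ζ : Nat) → ζ) 0) (λ (κ : Nat) → λ (d : Nat) → λ (s : Vec Nat κ) → λ (γ : Nat) → γ) 0 (vnil Nat)))
  ~> succ (elimNat (λ (m : Nat) → Nat) 1 (λ (θ : Nat) → λ (x : Nat) → succ x) ((λ (ν : Nat) → ν) 0))
  ~> succ (elimNat (λ (m : Nat) → Nat) 1 (λ (θ : Nat) → λ (x : Nat) → succ x) 0)
  ~> 2
the term's type:
  Nat
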